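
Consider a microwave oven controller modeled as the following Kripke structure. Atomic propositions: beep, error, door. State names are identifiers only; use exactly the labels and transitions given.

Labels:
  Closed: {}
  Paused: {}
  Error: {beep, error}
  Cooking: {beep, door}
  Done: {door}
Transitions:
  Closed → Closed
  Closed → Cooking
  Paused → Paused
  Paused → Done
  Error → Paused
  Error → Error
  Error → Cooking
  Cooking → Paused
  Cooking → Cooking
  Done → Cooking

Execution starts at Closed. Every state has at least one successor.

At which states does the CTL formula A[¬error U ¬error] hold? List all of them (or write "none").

{Closed, Paused, Cooking, Done}

States satisfying ¬error: {Closed, Paused, Cooking, Done}.
States satisfying A[¬error U ¬error]: {Closed, Paused, Cooking, Done}.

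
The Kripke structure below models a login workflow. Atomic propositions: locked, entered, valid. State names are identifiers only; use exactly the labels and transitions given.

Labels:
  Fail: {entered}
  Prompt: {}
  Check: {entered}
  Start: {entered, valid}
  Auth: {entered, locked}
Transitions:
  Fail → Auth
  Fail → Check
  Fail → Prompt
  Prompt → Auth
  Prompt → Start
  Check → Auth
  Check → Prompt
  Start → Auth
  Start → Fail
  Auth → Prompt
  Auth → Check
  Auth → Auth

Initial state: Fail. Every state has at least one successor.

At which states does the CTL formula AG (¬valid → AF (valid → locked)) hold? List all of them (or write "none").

States satisfying ¬valid → AF (valid → locked): {Fail, Prompt, Check, Start, Auth}.
States satisfying AG (¬valid → AF (valid → locked)): {Fail, Prompt, Check, Start, Auth}.

{Fail, Prompt, Check, Start, Auth}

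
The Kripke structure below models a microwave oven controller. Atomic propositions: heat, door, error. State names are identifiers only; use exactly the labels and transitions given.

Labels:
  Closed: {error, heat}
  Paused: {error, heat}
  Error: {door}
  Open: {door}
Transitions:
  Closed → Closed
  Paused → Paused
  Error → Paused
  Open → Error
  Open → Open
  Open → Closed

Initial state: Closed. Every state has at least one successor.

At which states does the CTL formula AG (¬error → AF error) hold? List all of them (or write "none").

{Closed, Paused, Error}

States satisfying ¬error → AF error: {Closed, Paused, Error}.
States satisfying AG (¬error → AF error): {Closed, Paused, Error}.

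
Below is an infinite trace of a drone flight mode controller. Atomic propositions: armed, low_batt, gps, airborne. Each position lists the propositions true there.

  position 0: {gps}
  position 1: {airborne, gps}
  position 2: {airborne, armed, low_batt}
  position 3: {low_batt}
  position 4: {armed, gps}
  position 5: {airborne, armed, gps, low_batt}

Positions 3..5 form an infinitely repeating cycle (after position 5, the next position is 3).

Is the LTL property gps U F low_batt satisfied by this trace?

Walking from position 0: F low_batt first holds at position 0, and gps holds at every earlier position along the way, so gps U F low_batt holds.

Yes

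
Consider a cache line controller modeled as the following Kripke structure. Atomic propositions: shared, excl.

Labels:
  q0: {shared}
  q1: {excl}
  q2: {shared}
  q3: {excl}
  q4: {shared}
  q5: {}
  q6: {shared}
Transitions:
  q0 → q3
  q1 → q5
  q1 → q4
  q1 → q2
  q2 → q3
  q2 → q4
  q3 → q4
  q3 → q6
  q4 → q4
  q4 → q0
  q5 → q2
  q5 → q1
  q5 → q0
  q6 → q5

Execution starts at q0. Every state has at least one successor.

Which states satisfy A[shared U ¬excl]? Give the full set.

States satisfying shared: {q0, q2, q4, q6}.
States satisfying ¬excl: {q0, q2, q4, q5, q6}.
States satisfying A[shared U ¬excl]: {q0, q2, q4, q5, q6}.

{q0, q2, q4, q5, q6}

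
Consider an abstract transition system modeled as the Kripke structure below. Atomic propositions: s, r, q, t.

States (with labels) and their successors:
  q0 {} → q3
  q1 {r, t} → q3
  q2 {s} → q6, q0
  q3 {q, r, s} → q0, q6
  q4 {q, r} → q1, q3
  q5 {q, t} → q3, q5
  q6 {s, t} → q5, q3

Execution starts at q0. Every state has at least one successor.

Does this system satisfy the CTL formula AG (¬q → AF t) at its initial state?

States satisfying ¬q → AF t: {q1, q3, q4, q5, q6}.
States satisfying AG (¬q → AF t): ∅.
q0 is reachable from q0 and violates ¬q → AF t, so AG fails at q0.
q0 ∉ Sat(AG (¬q → AF t)).

Does not hold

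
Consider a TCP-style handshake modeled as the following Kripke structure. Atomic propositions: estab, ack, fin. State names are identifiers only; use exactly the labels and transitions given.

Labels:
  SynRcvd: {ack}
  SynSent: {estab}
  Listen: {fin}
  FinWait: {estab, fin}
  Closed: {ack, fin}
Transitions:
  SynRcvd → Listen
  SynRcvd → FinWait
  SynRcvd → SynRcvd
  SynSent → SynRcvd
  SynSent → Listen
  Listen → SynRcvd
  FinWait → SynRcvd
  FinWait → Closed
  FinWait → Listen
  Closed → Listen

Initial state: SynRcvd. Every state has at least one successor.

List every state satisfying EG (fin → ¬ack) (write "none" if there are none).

States satisfying fin → ¬ack: {SynRcvd, SynSent, Listen, FinWait}.
States satisfying EG (fin → ¬ack): {SynRcvd, SynSent, Listen, FinWait}.

{SynRcvd, SynSent, Listen, FinWait}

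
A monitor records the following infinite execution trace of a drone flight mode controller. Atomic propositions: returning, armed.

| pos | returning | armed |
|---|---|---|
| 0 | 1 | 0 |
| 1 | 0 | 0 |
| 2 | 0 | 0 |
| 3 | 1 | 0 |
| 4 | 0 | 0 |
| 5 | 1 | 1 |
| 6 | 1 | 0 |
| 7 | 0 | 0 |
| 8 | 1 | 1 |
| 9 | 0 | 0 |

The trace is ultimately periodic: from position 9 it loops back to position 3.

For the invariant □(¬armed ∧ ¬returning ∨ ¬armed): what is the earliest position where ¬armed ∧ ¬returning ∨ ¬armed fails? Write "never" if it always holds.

Check ¬armed ∧ ¬returning ∨ ¬armed at each position in order: 0 ✓, 1 ✓, 2 ✓, 3 ✓, 4 ✓.
At position 5 the labels are {armed, returning}, so ¬armed ∧ ¬returning ∨ ¬armed is false there. This is the first violation.

5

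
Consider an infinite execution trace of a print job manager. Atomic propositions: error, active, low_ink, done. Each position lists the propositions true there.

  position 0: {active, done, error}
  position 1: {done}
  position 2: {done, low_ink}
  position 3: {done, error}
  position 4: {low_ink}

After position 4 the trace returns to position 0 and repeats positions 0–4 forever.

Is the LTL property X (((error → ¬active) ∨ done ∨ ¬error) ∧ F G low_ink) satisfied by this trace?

Does not hold

The position after 0 is 1; ((error → ¬active) ∨ done ∨ ¬error) ∧ F G low_ink is false there.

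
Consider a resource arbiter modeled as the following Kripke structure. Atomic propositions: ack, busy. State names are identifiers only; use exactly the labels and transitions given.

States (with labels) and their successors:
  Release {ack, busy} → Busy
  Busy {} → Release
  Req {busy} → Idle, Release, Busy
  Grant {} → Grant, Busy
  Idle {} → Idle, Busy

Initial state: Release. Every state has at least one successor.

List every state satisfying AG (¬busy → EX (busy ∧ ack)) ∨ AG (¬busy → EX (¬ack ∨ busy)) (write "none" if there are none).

{Release, Busy, Req, Grant, Idle}

States satisfying ¬busy → EX (busy ∧ ack): {Release, Busy, Req}.
States satisfying AG (¬busy → EX (busy ∧ ack)): {Release, Busy}.
States satisfying ¬busy → EX (¬ack ∨ busy): {Release, Busy, Req, Grant, Idle}.
States satisfying AG (¬busy → EX (¬ack ∨ busy)): {Release, Busy, Req, Grant, Idle}.
States satisfying AG (¬busy → EX (busy ∧ ack)) ∨ AG (¬busy → EX (¬ack ∨ busy)): {Release, Busy, Req, Grant, Idle}.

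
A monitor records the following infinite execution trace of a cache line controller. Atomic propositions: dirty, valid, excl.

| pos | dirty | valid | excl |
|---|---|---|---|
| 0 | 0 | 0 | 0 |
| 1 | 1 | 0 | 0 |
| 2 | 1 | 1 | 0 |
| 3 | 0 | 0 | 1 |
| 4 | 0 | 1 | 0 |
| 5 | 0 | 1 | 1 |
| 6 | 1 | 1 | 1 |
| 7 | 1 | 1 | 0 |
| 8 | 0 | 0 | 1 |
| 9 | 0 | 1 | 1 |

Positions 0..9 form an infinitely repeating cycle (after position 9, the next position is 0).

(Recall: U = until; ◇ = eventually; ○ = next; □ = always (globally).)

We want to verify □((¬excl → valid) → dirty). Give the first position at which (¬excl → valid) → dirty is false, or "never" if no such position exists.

Check (¬excl → valid) → dirty at each position in order: 0 ✓, 1 ✓, 2 ✓.
At position 3 the labels are {excl}, so (¬excl → valid) → dirty is false there. This is the first violation.

3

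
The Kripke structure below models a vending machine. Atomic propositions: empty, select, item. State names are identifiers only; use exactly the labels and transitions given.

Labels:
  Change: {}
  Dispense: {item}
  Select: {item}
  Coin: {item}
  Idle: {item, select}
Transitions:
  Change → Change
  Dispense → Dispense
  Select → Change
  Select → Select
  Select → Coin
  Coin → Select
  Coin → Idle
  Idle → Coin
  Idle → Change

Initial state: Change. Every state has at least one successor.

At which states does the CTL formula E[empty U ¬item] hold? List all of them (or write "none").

{Change}

States satisfying empty: ∅.
States satisfying ¬item: {Change}.
States satisfying E[empty U ¬item]: {Change}.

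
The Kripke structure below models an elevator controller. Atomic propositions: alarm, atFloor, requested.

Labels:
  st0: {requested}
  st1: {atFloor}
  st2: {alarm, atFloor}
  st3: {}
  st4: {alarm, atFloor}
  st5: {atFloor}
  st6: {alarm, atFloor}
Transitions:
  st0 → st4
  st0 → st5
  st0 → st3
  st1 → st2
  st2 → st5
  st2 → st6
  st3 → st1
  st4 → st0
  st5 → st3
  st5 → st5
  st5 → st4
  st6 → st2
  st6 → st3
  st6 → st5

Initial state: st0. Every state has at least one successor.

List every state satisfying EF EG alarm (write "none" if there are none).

States satisfying EG alarm: {st2, st6}.
States satisfying EF EG alarm: {st0, st1, st2, st3, st4, st5, st6}.

{st0, st1, st2, st3, st4, st5, st6}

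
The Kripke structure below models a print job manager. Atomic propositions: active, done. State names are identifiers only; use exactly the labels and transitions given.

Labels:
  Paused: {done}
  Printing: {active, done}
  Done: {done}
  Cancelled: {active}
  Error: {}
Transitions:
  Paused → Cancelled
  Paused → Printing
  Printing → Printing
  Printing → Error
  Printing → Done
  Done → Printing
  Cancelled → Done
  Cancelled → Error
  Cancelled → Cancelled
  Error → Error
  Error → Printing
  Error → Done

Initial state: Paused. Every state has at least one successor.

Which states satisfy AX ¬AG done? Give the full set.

{Paused, Printing, Done, Cancelled, Error}

States satisfying ¬AG done: {Paused, Printing, Done, Cancelled, Error}.
States satisfying AX ¬AG done: {Paused, Printing, Done, Cancelled, Error}.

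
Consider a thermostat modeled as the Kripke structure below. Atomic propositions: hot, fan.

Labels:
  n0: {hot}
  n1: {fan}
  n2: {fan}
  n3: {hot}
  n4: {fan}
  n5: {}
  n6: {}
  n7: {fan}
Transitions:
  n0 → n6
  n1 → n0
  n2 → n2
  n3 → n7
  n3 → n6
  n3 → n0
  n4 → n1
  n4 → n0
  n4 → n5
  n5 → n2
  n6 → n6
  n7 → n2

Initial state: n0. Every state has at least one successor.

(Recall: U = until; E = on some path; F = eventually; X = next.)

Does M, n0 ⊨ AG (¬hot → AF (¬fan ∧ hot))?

Violated

States satisfying ¬hot → AF (¬fan ∧ hot): {n0, n1, n3}.
States satisfying AG (¬hot → AF (¬fan ∧ hot)): ∅.
n6 is reachable from n0 and violates ¬hot → AF (¬fan ∧ hot), so AG fails at n0.
n0 ∉ Sat(AG (¬hot → AF (¬fan ∧ hot))).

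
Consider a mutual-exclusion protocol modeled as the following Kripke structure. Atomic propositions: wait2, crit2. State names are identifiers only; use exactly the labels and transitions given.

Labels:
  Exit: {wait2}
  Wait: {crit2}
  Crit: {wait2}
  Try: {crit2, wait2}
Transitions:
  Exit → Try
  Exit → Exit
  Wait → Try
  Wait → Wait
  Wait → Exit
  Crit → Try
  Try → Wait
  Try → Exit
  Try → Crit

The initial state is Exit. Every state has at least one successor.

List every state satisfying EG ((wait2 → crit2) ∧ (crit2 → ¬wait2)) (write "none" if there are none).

{Wait}

States satisfying (wait2 → crit2) ∧ (crit2 → ¬wait2): {Wait}.
States satisfying EG ((wait2 → crit2) ∧ (crit2 → ¬wait2)): {Wait}.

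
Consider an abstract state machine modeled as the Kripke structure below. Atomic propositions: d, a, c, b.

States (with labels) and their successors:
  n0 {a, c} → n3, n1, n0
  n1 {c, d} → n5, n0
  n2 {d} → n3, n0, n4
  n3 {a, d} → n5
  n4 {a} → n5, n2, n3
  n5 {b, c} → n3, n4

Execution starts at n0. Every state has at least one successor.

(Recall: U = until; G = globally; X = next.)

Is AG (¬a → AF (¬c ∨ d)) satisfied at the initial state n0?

States satisfying ¬a → AF (¬c ∨ d): {n0, n1, n2, n3, n4, n5}.
States satisfying AG (¬a → AF (¬c ∨ d)): {n0, n1, n2, n3, n4, n5}.
Every state reachable from n0 satisfies ¬a → AF (¬c ∨ d).
n0 ∈ Sat(AG (¬a → AF (¬c ∨ d))).

Yes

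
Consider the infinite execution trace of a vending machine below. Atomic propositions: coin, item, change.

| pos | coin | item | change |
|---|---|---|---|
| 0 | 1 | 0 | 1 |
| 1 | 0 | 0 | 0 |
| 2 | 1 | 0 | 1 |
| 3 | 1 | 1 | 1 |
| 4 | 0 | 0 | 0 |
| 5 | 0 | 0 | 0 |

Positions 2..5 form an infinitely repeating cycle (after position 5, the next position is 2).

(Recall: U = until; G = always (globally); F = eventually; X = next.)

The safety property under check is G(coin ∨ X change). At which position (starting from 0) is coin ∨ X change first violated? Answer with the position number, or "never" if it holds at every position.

Check coin ∨ X change at each position in order: 0 ✓, 1 ✓, 2 ✓, 3 ✓.
At position 4 the labels are {} and the next position 5 has {}, so coin ∨ X change is false there. This is the first violation.

4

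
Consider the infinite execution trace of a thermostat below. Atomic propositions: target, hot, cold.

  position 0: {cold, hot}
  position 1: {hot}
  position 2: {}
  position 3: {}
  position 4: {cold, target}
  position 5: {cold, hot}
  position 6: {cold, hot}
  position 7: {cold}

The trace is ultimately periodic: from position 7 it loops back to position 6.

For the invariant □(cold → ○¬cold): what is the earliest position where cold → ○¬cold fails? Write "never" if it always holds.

4

Check cold → ○¬cold at each position in order: 0 ✓, 1 ✓, 2 ✓, 3 ✓.
At position 4 the labels are {cold, target} and the next position 5 has {cold, hot}, so cold → ○¬cold is false there. This is the first violation.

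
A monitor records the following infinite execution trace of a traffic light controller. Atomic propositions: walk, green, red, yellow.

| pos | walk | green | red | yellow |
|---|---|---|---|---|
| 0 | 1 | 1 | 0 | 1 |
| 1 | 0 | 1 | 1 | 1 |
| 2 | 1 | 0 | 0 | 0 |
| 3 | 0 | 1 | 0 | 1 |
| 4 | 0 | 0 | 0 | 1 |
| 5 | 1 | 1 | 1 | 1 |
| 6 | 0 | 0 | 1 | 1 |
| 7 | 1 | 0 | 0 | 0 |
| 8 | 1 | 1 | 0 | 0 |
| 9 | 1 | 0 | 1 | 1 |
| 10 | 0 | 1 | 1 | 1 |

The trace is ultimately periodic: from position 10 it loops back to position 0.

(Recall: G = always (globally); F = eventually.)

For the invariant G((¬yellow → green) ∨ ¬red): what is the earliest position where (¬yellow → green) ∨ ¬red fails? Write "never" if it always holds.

(¬yellow → green) ∨ ¬red holds at every position 0..10, and those are all the positions the trace ever visits, so the invariant G((¬yellow → green) ∨ ¬red) is never violated.

never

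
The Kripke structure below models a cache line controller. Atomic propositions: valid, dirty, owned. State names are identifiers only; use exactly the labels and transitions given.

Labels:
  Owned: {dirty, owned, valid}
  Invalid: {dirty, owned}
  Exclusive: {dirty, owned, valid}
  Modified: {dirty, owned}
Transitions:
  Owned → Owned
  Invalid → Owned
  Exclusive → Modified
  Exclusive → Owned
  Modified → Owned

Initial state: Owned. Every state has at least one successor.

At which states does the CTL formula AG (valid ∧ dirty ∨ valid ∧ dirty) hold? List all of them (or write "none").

States satisfying valid ∧ dirty ∨ valid ∧ dirty: {Owned, Exclusive}.
States satisfying AG (valid ∧ dirty ∨ valid ∧ dirty): {Owned}.

{Owned}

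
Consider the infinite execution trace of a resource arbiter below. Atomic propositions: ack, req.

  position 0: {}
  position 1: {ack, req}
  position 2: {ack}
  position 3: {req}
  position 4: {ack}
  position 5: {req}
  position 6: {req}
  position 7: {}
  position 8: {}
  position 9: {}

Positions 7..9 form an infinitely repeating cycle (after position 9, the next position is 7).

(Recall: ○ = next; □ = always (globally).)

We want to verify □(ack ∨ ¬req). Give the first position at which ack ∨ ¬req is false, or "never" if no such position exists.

3

Check ack ∨ ¬req at each position in order: 0 ✓, 1 ✓, 2 ✓.
At position 3 the labels are {req}, so ack ∨ ¬req is false there. This is the first violation.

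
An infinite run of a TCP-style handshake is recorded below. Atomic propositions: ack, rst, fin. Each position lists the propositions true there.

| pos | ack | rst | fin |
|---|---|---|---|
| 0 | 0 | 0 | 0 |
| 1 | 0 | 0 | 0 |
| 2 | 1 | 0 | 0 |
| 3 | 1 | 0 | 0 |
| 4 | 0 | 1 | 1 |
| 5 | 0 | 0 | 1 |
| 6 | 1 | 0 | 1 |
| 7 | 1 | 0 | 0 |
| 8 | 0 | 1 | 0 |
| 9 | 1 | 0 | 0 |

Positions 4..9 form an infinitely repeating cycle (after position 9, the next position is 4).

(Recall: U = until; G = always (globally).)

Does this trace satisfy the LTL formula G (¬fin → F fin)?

Holds

¬fin → F fin holds at every position 0..9, and those are all positions ever visited, so G (¬fin → F fin) holds.
Positions where ¬fin holds: 0, 1, 2, 3, 7, 8, 9.
Check F fin at each: 0→ok, 1→ok, 2→ok, 3→ok, 7→ok, 8→ok, 9→ok.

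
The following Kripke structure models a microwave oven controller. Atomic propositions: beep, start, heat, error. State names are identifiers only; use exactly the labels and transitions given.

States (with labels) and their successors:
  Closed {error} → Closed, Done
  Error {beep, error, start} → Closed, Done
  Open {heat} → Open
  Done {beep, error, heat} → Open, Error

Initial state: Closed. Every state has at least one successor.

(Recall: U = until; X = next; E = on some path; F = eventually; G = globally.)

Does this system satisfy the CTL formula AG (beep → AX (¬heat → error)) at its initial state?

States satisfying beep → AX (¬heat → error): {Closed, Error, Open, Done}.
States satisfying AG (beep → AX (¬heat → error)): {Closed, Error, Open, Done}.
Every state reachable from Closed satisfies beep → AX (¬heat → error).
Closed ∈ Sat(AG (beep → AX (¬heat → error))).

Yes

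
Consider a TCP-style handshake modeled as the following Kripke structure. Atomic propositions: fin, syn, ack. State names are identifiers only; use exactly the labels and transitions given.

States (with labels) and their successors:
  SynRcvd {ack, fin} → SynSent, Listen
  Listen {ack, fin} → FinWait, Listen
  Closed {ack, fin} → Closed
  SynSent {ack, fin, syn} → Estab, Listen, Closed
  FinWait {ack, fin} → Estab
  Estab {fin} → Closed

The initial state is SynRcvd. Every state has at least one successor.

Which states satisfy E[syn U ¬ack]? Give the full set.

{SynSent, Estab}

States satisfying syn: {SynSent}.
States satisfying ¬ack: {Estab}.
States satisfying E[syn U ¬ack]: {SynSent, Estab}.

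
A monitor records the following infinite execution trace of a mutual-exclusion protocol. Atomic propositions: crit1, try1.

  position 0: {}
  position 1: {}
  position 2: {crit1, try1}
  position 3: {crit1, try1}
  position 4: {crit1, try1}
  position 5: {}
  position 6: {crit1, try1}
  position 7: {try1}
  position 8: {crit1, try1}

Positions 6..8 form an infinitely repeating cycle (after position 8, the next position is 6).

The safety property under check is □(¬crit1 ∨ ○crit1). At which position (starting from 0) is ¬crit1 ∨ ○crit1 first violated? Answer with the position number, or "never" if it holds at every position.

4

Check ¬crit1 ∨ ○crit1 at each position in order: 0 ✓, 1 ✓, 2 ✓, 3 ✓.
At position 4 the labels are {crit1, try1} and the next position 5 has {}, so ¬crit1 ∨ ○crit1 is false there. This is the first violation.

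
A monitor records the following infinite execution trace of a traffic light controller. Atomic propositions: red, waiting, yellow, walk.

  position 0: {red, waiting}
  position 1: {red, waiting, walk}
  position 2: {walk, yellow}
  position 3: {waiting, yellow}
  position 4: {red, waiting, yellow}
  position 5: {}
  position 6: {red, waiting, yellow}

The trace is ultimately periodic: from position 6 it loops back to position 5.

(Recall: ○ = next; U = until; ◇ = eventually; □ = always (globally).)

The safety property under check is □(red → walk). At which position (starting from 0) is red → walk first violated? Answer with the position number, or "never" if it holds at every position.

At position 0 the labels are {red, waiting}, so red → walk is false there. This is the first violation.

0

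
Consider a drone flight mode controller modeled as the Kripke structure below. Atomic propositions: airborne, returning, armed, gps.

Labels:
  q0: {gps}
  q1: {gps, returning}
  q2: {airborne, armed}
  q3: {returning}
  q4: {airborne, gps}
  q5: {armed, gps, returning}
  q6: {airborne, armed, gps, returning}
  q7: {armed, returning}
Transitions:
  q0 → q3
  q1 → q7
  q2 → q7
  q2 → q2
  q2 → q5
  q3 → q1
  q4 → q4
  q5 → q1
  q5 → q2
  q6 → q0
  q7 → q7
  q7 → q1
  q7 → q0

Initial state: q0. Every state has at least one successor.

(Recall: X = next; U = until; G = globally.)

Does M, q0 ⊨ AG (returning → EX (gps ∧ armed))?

No

States satisfying returning → EX (gps ∧ armed): {q0, q2, q4}.
States satisfying AG (returning → EX (gps ∧ armed)): {q4}.
q1 is reachable from q0 and violates returning → EX (gps ∧ armed), so AG fails at q0.
q0 ∉ Sat(AG (returning → EX (gps ∧ armed))).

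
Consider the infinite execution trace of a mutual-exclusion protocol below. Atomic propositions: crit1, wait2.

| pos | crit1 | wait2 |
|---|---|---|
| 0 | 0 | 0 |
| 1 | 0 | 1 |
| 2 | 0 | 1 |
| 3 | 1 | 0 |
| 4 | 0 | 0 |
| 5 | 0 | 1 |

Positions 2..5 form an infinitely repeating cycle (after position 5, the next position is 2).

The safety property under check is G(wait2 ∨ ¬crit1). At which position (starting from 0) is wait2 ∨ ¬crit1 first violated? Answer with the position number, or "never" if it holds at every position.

3

Check wait2 ∨ ¬crit1 at each position in order: 0 ✓, 1 ✓, 2 ✓.
At position 3 the labels are {crit1}, so wait2 ∨ ¬crit1 is false there. This is the first violation.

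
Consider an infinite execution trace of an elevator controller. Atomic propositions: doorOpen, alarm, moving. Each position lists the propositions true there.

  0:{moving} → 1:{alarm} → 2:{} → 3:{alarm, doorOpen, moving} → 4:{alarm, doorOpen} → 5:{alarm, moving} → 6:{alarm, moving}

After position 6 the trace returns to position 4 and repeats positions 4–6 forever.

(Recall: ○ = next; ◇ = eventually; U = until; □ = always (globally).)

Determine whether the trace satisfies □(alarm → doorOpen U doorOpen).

No

alarm → doorOpen U doorOpen must hold at every position from 0 onward. It fails at position 1, so □(alarm → doorOpen U doorOpen) is false.
Positions where alarm holds: 1, 3, 4, 5, 6.
Check doorOpen U doorOpen at each: 1→fails, 3→ok, 4→ok, 5→fails, 6→fails.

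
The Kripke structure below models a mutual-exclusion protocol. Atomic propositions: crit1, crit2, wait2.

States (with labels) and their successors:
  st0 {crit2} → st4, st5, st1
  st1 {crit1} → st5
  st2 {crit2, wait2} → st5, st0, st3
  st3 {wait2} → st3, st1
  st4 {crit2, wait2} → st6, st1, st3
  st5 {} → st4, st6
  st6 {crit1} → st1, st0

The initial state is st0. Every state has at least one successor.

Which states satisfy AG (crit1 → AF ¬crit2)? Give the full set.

States satisfying crit1 → AF ¬crit2: {st0, st1, st2, st3, st4, st5, st6}.
States satisfying AG (crit1 → AF ¬crit2): {st0, st1, st2, st3, st4, st5, st6}.

{st0, st1, st2, st3, st4, st5, st6}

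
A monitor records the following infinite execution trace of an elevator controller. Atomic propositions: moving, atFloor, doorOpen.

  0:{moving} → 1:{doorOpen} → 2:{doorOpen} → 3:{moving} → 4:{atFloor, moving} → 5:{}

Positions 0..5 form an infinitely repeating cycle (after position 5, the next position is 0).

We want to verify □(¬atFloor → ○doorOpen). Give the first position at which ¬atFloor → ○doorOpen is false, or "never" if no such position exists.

Check ¬atFloor → ○doorOpen at each position in order: 0 ✓, 1 ✓.
At position 2 the labels are {doorOpen} and the next position 3 has {moving}, so ¬atFloor → ○doorOpen is false there. This is the first violation.

2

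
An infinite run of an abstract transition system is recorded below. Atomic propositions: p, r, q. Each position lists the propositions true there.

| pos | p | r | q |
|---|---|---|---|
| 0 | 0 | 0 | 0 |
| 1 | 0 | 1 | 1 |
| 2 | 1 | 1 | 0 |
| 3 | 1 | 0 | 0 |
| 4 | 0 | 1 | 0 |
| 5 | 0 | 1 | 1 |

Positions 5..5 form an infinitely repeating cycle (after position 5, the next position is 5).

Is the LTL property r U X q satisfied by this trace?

Walking from position 0: X q first holds at position 0, and r holds at every earlier position along the way, so r U X q holds.

Holds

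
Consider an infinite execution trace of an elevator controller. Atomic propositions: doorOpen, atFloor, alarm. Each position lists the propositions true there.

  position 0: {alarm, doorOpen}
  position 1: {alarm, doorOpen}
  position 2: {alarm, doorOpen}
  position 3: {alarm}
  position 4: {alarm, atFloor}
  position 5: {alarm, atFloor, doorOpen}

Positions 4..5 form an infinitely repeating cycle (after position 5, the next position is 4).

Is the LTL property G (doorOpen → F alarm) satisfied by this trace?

doorOpen → F alarm holds at every position 0..5, and those are all positions ever visited, so G (doorOpen → F alarm) holds.
Positions where doorOpen holds: 0, 1, 2, 5.
Check F alarm at each: 0→ok, 1→ok, 2→ok, 5→ok.

Holds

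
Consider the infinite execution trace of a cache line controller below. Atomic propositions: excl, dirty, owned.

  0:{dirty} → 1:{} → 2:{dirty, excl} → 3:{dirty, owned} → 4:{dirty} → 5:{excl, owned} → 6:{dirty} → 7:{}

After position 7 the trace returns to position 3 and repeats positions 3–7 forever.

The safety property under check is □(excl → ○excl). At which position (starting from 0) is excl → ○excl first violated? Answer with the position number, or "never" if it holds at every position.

Check excl → ○excl at each position in order: 0 ✓, 1 ✓.
At position 2 the labels are {dirty, excl} and the next position 3 has {dirty, owned}, so excl → ○excl is false there. This is the first violation.

2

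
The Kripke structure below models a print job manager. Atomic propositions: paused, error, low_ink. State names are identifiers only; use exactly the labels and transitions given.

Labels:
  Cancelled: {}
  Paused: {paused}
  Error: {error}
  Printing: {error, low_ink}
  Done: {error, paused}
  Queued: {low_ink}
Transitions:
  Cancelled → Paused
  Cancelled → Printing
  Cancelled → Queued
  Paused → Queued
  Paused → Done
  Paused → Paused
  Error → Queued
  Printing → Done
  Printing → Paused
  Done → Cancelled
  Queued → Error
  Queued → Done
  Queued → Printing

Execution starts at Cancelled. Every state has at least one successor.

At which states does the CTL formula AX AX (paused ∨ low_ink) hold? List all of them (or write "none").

States satisfying AX (paused ∨ low_ink): {Cancelled, Paused, Error, Printing}.
States satisfying AX AX (paused ∨ low_ink): {Done}.

{Done}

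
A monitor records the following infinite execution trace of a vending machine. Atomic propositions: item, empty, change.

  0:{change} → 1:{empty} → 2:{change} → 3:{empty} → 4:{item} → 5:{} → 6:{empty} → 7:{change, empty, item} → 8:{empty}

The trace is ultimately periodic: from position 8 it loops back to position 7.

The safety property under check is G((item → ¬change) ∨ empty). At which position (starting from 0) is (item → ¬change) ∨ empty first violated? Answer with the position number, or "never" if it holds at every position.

(item → ¬change) ∨ empty holds at every position 0..8, and those are all the positions the trace ever visits, so the invariant G((item → ¬change) ∨ empty) is never violated.

never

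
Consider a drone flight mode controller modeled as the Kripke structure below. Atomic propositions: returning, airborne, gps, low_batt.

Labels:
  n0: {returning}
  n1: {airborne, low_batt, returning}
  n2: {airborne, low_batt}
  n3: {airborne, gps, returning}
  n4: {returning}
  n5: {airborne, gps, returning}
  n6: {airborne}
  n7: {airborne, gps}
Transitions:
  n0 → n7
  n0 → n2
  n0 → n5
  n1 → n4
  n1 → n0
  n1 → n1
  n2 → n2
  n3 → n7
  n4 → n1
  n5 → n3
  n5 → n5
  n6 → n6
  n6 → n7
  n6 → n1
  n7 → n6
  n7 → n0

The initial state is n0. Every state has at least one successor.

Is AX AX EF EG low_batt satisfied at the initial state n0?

Holds

States satisfying AX EF EG low_batt: {n0, n1, n2, n3, n4, n5, n6, n7}.
States satisfying AX AX EF EG low_batt: {n0, n1, n2, n3, n4, n5, n6, n7}.
n0 ∈ Sat(AX AX EF EG low_batt).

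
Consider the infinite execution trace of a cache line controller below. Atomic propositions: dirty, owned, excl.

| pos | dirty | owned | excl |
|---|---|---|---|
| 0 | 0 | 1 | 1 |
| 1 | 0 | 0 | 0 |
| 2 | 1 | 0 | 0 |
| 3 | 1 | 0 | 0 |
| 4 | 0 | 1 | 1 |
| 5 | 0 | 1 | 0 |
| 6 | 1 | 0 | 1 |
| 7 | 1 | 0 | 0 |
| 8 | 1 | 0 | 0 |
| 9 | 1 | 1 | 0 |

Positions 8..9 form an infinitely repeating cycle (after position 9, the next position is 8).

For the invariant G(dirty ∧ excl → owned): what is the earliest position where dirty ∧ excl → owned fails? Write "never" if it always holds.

Check dirty ∧ excl → owned at each position in order: 0 ✓, 1 ✓, 2 ✓, 3 ✓, 4 ✓, 5 ✓.
At position 6 the labels are {dirty, excl}, so dirty ∧ excl → owned is false there. This is the first violation.

6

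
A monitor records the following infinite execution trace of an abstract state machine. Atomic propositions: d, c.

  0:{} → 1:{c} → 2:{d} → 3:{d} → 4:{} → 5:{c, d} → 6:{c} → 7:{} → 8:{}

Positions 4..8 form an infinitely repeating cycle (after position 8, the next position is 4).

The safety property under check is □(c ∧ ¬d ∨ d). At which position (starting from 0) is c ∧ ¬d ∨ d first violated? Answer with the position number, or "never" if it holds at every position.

At position 0 the labels are {}, so c ∧ ¬d ∨ d is false there. This is the first violation.

0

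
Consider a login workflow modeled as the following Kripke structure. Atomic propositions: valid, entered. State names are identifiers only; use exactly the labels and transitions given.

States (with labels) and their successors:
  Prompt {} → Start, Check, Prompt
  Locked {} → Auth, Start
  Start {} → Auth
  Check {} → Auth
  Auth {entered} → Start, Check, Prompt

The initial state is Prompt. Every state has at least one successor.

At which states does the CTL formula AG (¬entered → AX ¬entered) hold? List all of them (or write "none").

none

States satisfying ¬entered → AX ¬entered: {Prompt, Auth}.
States satisfying AG (¬entered → AX ¬entered): ∅.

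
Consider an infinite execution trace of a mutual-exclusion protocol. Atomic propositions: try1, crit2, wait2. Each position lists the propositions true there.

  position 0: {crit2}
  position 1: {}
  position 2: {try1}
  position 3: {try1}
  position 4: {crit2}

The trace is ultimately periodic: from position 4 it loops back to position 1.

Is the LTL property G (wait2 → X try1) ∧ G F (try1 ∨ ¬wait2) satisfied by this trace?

wait2 → X try1 holds at every position 0..4, and those are all positions ever visited, so G (wait2 → X try1) holds.
F (try1 ∨ ¬wait2) holds at every position 0..4, and those are all positions ever visited, so G F (try1 ∨ ¬wait2) holds.
At position 0: G (wait2 → X try1) is true; G F (try1 ∨ ¬wait2) is true; so G (wait2 → X try1) ∧ G F (try1 ∨ ¬wait2) is true.

Yes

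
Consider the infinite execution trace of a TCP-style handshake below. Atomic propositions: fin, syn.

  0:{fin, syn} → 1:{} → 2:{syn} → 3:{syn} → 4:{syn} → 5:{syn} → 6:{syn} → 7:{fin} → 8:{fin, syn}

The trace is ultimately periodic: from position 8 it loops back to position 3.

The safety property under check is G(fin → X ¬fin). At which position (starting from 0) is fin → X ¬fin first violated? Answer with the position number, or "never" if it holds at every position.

Check fin → X ¬fin at each position in order: 0 ✓, 1 ✓, 2 ✓, 3 ✓, 4 ✓, 5 ✓, 6 ✓.
At position 7 the labels are {fin} and the next position 8 has {fin, syn}, so fin → X ¬fin is false there. This is the first violation.

7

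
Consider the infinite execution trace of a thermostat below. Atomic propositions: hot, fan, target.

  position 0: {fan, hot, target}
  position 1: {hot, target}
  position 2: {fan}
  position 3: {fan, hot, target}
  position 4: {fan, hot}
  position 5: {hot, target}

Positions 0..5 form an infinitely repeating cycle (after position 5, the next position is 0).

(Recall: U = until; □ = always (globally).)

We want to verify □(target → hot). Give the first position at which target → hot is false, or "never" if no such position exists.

never

target → hot holds at every position 0..5, and those are all the positions the trace ever visits, so the invariant □(target → hot) is never violated.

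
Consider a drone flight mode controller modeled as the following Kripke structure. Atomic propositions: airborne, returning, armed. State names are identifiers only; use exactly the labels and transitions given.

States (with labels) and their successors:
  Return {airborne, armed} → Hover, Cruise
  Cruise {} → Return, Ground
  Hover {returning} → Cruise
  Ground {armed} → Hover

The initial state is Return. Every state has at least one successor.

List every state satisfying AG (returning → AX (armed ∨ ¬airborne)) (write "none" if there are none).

{Return, Cruise, Hover, Ground}

States satisfying returning → AX (armed ∨ ¬airborne): {Return, Cruise, Hover, Ground}.
States satisfying AG (returning → AX (armed ∨ ¬airborne)): {Return, Cruise, Hover, Ground}.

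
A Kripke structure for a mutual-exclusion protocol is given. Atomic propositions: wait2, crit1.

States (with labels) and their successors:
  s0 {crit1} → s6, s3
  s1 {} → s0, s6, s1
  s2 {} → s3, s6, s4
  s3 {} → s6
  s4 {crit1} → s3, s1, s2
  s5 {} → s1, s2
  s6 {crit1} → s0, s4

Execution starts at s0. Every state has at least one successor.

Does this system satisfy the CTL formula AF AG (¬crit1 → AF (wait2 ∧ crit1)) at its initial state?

Does not hold

States satisfying AG (¬crit1 → AF (wait2 ∧ crit1)): ∅.
States satisfying AF AG (¬crit1 → AF (wait2 ∧ crit1)): ∅.
There is a path from s0 along which AG (¬crit1 → AF (wait2 ∧ crit1)) never holds.
s0 ∉ Sat(AF AG (¬crit1 → AF (wait2 ∧ crit1))).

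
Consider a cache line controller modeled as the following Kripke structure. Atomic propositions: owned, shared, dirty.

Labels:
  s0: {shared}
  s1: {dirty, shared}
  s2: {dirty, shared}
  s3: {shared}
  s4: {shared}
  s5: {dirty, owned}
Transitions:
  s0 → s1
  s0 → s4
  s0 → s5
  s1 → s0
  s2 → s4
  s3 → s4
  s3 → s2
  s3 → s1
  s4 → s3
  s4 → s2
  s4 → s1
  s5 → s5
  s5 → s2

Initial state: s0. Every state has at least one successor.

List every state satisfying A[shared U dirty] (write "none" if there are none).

States satisfying shared: {s0, s1, s2, s3, s4}.
States satisfying dirty: {s1, s2, s5}.
States satisfying A[shared U dirty]: {s1, s2, s5}.

{s1, s2, s5}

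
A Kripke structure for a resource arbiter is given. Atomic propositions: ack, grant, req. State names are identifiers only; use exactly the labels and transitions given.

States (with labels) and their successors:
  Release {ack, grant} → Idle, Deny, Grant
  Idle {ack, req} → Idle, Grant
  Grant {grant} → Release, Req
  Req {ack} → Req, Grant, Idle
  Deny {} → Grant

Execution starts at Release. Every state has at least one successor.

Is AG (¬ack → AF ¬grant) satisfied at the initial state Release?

Violated

States satisfying ¬ack → AF ¬grant: {Release, Idle, Req, Deny}.
States satisfying AG (¬ack → AF ¬grant): ∅.
Grant is reachable from Release and violates ¬ack → AF ¬grant, so AG fails at Release.
Release ∉ Sat(AG (¬ack → AF ¬grant)).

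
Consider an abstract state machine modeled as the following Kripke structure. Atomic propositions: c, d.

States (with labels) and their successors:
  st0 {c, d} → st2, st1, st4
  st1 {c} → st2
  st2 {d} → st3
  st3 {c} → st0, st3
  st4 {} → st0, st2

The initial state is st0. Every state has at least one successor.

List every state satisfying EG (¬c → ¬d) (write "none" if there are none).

States satisfying ¬c → ¬d: {st0, st1, st3, st4}.
States satisfying EG (¬c → ¬d): {st0, st3, st4}.

{st0, st3, st4}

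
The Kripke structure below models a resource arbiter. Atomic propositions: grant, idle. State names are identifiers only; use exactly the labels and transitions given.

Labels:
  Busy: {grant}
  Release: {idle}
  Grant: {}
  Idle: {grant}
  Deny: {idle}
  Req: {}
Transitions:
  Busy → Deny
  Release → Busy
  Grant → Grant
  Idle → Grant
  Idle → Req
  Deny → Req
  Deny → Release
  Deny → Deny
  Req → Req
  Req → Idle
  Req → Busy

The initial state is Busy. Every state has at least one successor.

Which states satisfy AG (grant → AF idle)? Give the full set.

{Grant}

States satisfying grant → AF idle: {Busy, Release, Grant, Deny, Req}.
States satisfying AG (grant → AF idle): {Grant}.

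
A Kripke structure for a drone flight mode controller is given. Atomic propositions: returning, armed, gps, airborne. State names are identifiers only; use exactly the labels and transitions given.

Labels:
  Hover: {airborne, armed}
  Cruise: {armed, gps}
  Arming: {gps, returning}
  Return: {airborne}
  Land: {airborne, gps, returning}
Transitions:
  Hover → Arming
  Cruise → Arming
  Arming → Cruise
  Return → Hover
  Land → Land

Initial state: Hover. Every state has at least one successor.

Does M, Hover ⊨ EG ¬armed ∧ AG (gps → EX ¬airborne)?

No

States satisfying ¬armed: {Arming, Return, Land}.
States satisfying EG ¬armed: {Land}.
States satisfying gps → EX ¬airborne: {Hover, Cruise, Arming, Return}.
States satisfying AG (gps → EX ¬airborne): {Hover, Cruise, Arming, Return}.
States satisfying EG ¬armed ∧ AG (gps → EX ¬airborne): ∅.
Hover ∉ Sat(EG ¬armed ∧ AG (gps → EX ¬airborne)).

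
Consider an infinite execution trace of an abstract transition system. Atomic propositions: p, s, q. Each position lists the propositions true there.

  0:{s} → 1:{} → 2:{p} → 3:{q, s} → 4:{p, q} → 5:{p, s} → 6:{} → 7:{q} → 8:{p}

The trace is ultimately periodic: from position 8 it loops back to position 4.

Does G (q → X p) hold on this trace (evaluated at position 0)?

q → X p holds at every position 0..8, and those are all positions ever visited, so G (q → X p) holds.
Positions where q holds: 3, 4, 7.
Check X p at each: 3→ok, 4→ok, 7→ok.

Holds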